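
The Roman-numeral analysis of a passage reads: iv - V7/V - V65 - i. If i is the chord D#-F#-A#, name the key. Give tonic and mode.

D# minor

i is given as D#-F#-A# — a minor triad with root D#.
If D# is scale degree 1 and the mode makes that degree carry a minor triad, the tonic is D# and the mode is minor.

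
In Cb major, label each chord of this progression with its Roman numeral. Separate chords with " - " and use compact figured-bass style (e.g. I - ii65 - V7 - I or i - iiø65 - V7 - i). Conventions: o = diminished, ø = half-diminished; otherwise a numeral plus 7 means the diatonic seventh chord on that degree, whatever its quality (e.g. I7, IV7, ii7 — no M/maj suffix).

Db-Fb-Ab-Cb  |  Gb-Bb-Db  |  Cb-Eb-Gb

Db-Fb-Ab-Cb: minor seventh chord on Db = scale degree 2 → ii7.
Gb-Bb-Db: major triad on Gb = scale degree 5 → V.
Cb-Eb-Gb has root Cb, degree 1 in Cb major, so I.

ii7 - V - I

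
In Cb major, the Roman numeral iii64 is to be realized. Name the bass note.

iii in Cb major has root Eb; the chord is Eb-Gb-Bb.
The figure 64 means second inversion — the fifth is in the bass.

Bb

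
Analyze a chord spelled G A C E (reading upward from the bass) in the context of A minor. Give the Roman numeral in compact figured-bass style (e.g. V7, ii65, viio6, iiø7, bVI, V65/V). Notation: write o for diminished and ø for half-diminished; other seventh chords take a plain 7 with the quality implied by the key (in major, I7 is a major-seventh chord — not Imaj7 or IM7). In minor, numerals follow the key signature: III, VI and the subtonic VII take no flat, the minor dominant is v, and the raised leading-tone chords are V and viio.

i42

The pitches A-C-E-G form a minor seventh chord rooted on A.
A is scale degree 1 in A minor, and a minor seventh chord on that degree is written i7.
With G in the bass the chord is in third inversion, so the figured bass is 42.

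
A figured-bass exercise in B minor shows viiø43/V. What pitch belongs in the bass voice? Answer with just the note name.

The applied chord viiø43/V is rooted on E#: E#-G#-B-D#.
The figure 43 means second inversion — the fifth is in the bass.

B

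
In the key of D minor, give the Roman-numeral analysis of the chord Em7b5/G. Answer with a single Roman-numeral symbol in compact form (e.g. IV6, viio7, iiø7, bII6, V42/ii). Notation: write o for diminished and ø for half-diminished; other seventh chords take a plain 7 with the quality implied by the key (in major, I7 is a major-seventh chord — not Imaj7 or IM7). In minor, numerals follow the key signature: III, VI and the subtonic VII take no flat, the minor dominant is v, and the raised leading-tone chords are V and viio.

Stacked in thirds the chord is E-G-Bb-D: a half-diminished seventh chord on E.
E is scale degree 2 in D minor, and a half-diminished seventh chord on that degree is written iiø7.
With G in the bass the chord is in first inversion, so the figured bass is 65.

iiø65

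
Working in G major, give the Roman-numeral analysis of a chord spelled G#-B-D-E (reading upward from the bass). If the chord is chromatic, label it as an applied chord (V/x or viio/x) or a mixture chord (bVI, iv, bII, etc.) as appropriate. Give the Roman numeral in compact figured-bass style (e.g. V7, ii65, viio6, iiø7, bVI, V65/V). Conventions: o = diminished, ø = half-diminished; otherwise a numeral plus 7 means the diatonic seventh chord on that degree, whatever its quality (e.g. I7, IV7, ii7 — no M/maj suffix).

V65/ii

Stacked in thirds the chord is E-G#-B-D: a dominant seventh chord on E.
E is not a diatonic chord root with this quality in G major, but it lies a perfect fifth above A (ii), so the chord functions as an applied dominant of ii.
With G# in the bass the chord is in first inversion, so the figured bass is 65.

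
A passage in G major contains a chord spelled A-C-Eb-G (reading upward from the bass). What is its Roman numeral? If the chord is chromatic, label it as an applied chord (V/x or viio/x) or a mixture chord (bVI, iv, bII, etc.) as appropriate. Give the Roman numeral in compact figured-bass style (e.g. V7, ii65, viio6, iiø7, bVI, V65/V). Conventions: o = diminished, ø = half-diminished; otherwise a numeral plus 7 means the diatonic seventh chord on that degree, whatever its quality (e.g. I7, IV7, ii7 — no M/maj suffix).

iiø7

The pitches A-C-Eb-G form a half-diminished seventh chord rooted on A.
A is the second degree of G major. This is the half-diminished supertonic seventh, borrowed from the parallel minor.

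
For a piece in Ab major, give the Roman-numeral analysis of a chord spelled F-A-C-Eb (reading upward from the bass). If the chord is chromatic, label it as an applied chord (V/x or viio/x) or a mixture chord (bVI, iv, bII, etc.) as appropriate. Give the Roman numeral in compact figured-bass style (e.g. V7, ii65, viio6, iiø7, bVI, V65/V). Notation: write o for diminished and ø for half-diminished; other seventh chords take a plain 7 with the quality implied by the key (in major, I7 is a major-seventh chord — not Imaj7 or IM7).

V7/ii

The pitches F-A-C-Eb form a dominant seventh chord rooted on F.
F is not a diatonic chord root with this quality in Ab major, but it lies a perfect fifth above Bb (ii), so the chord functions as an applied dominant of ii.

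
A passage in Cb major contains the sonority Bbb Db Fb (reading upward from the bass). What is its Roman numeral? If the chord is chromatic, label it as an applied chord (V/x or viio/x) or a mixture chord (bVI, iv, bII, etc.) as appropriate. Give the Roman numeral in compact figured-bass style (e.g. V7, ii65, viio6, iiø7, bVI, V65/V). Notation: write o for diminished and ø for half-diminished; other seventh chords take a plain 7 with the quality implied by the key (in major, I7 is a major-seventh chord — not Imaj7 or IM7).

bVII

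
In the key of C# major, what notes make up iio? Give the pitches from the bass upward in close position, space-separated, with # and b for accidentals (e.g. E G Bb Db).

D# F# A

iio is the diminished supertonic triad, borrowed from the parallel minor. In C# major that root is D#.
So the chord is D#-F#-A, a diminished triad.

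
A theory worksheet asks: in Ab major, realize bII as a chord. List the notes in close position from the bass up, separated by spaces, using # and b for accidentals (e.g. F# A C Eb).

bII is the Neapolitan chord — a major triad on the lowered second degree. In Ab major that root is Bbb.
So the chord is Bbb-Db-Fb, a major triad.

Bbb Db Fb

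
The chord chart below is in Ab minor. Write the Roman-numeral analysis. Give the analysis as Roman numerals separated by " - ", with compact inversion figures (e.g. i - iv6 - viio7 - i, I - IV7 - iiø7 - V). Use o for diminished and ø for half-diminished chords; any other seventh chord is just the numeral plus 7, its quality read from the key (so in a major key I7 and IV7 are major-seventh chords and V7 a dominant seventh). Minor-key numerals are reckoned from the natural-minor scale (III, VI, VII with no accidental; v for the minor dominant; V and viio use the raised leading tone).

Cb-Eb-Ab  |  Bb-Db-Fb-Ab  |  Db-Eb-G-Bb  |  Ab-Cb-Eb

Cb-Eb-Ab: root Ab is the tonic; minor triad there is i6.
Bb-Db-Fb-Ab: root Bb is the supertonic; half-diminished seventh chord there is iiø7.
Db-Eb-G-Bb: dominant seventh chord on Eb = scale degree 5 → V42.
Ab-Cb-Eb has root Ab, degree 1 in Ab minor, so i.

i6 - iiø7 - V42 - i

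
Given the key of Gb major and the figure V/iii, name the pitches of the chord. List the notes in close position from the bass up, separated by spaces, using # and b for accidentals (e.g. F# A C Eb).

F A C

V/iii is a secondary dominant — the dominant triad of iii. iii in Gb major is Bb, so the applied chord's root is F, a perfect fifth above.
Building a major triad on F gives F-A-C.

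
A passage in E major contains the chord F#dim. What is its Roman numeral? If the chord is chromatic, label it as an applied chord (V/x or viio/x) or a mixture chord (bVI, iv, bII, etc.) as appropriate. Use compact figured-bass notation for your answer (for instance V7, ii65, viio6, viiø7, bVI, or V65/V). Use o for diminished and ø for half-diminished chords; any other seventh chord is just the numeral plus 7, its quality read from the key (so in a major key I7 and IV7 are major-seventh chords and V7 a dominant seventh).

Stacked in thirds the chord is F#-A-C: a diminished triad on F#.
F# is the second degree of E major. This is the diminished supertonic triad, borrowed from the parallel minor.

iio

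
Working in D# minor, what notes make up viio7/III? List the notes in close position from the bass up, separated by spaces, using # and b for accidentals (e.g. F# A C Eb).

E# G# B D

The slash marks an applied leading-tone chord: viio of III. In D# minor, III is F#, so the leading tone to it is E#, a half step below.
Building a fully diminished seventh chord on E# gives E#-G#-B-D.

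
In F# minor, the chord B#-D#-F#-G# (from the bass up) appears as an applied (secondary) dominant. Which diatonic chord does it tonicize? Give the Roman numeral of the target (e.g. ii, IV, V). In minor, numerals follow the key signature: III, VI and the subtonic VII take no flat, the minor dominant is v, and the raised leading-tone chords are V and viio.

The chord is a dominant seventh chord on G#.
A dominant resolves down a perfect fifth: G# → C#. In F# minor, C# is scale degree 5, i.e. V.

V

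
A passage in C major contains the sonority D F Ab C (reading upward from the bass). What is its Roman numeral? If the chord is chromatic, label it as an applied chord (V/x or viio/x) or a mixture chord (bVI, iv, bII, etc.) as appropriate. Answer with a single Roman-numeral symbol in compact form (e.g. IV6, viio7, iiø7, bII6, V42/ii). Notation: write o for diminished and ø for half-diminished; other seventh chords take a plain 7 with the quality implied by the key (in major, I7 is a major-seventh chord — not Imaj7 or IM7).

iiø7

The pitches D-F-Ab-C form a half-diminished seventh chord rooted on D.
D is the second degree of C major. This is the half-diminished supertonic seventh, borrowed from the parallel minor.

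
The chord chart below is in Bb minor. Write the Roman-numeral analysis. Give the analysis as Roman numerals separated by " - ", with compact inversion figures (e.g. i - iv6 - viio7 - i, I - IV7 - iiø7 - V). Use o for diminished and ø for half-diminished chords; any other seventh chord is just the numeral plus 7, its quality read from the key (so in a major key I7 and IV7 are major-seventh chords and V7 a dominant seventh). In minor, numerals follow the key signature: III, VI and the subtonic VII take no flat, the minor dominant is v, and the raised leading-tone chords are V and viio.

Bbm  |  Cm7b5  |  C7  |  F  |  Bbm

Bbm: minor triad on Bb = scale degree 1 → i.
Cm7b5: root C is the supertonic; half-diminished seventh chord there is iiø7.
C7: chromatic; C is V of V, so V7/V.
F: root F is the dominant; major triad there is V.
Bbm: root Bb is the tonic; minor triad there is i.

i - iiø7 - V7/V - V - i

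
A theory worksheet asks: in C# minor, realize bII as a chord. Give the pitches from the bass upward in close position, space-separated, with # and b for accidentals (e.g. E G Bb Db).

D F# A

Scale degree 2 in C# minor is D#; lowering it a half step gives D. bII is the Neapolitan chord — a major triad on the lowered second degree.
So the chord is D-F#-A.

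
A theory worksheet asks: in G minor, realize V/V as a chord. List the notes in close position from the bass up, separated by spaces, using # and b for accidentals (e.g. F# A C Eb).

V/V is a secondary dominant — the dominant triad of V. V in G minor is D, so the applied chord's root is A, a perfect fifth above.
Building a major triad on A gives A-C#-E.

A C# E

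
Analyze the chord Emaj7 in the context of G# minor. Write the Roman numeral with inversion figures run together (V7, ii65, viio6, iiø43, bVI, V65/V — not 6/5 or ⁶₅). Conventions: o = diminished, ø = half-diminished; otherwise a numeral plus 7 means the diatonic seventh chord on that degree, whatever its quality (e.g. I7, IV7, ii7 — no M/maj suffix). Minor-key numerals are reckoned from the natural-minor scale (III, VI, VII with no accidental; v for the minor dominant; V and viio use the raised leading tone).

VI7

The pitches E-G#-B-D# form a major seventh chord rooted on E.
E is scale degree 6 in G# minor, and a major seventh chord on that degree is written VI7.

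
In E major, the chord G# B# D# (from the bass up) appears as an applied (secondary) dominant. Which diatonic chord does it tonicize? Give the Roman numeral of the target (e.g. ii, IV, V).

The chord is a major triad on G#.
A dominant resolves down a perfect fifth: G# → C#. In E major, C# is scale degree 6, i.e. vi.

vi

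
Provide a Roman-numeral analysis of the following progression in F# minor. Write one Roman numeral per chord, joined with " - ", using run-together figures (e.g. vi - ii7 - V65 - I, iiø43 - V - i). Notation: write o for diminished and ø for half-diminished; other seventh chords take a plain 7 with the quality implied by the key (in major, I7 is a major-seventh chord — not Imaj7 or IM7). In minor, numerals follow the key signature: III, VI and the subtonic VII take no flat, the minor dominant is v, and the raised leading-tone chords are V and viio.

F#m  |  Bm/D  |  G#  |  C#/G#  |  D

F#m: minor triad on F# = scale degree 1 → i.
Bm/D: minor triad on B = scale degree 4 → iv6.
G# is the secondary dominant of V (major triad on G#): V/V.
C#/G# has root C#, degree 5 in F# minor, so V64.
D: major triad on D = scale degree 6 → VI.

i - iv6 - V/V - V64 - VI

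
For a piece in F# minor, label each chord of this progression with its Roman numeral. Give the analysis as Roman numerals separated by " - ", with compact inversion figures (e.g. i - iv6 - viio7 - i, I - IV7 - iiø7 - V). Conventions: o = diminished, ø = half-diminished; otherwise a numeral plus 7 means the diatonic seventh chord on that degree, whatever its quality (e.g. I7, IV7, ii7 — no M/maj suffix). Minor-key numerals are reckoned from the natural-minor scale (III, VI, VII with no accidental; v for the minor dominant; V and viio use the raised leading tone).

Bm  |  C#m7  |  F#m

Bm: minor triad on B = scale degree 4 → iv.
C#m7 has root C#, degree 5 in F# minor, so v7.
F#m: minor triad on F# = scale degree 1 → i.

iv - v7 - i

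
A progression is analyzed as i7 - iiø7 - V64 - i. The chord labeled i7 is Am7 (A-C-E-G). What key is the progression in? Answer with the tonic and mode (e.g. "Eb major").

The chord Am7 is a minor seventh chord rooted on A; its label is i7.
If A is scale degree 1 and the mode makes that degree carry a minor seventh chord, the tonic is A and the mode is minor.

A minor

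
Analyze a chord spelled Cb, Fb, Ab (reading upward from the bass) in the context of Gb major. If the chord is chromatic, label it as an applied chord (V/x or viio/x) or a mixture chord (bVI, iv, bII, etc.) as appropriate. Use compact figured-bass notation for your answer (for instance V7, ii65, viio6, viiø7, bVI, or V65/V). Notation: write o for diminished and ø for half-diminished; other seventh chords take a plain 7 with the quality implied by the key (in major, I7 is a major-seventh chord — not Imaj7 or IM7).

bVII64

The pitches Fb-Ab-Cb form a major triad rooted on Fb.
Fb is the lowered seventh degree of Gb major (diatonic 7 would be F). This is a major triad on the lowered seventh degree (the subtonic), borrowed from the parallel minor.
With Cb in the bass the chord is in second inversion, so the figured bass is 64.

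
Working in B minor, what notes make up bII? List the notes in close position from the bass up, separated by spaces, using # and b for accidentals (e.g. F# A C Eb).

C E G

Scale degree 2 in B minor is C#; lowering it a half step gives C. bII is the Neapolitan chord — a major triad on the lowered second degree.
So the chord is C-E-G.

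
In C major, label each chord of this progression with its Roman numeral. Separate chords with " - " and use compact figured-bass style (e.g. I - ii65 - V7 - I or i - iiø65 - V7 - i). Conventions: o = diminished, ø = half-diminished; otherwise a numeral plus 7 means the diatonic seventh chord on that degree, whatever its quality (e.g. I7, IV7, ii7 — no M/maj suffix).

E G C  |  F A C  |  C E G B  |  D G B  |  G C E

I6 - IV - I7 - V64 - I64

E-G-C: major triad on C = scale degree 1 → I6.
F-A-C has root F, degree 4 in C major, so IV.
C-E-G-B: major seventh chord on C = scale degree 1 → I7.
D-G-B: root G is the dominant; major triad there is V64.
G-C-E has root C, degree 1 in C major, so I64.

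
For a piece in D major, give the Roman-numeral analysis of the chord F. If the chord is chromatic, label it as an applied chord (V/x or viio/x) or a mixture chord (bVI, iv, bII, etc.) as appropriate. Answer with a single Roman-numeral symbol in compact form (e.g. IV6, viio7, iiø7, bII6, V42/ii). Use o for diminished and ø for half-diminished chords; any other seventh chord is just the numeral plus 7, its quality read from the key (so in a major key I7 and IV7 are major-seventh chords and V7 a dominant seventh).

bIII

Stacked in thirds the chord is F-A-C: a major triad on F.
F is the lowered third degree of D major (diatonic 3 would be F#). This is a major triad on the lowered third degree, borrowed from the parallel minor.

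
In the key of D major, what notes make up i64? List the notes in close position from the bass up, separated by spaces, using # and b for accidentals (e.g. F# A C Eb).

i64 is the minor tonic, borrowed from the parallel minor. In D major that root is D.
So the chord is D-F-A, a minor triad.
The figured bass 64 indicates second inversion, placing the fifth (A) in the bass: A-D-F.

A D F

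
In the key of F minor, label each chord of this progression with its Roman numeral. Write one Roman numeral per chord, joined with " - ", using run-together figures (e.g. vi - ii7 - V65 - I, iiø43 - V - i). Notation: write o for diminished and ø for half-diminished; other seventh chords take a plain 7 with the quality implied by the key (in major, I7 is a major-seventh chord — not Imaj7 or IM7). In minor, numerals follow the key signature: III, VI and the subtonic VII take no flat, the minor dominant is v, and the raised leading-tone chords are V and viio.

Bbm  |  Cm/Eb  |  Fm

iv - v6 - i

Bbm has root Bb, degree 4 in F minor, so iv.
Cm/Eb: root C is the dominant; minor triad there is v6.
Fm: minor triad on F = scale degree 1 → i.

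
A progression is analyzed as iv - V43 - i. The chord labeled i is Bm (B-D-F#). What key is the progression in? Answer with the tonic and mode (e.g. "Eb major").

B minor

The anchor chord is a minor triad on B, labeled i.
If B is scale degree 1 and the mode makes that degree carry a minor triad, the tonic is B and the mode is minor.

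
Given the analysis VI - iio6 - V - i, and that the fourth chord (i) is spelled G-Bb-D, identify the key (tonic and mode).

The chord Gm is a minor triad rooted on G; its label is i.
If G is scale degree 1 and the mode makes that degree carry a minor triad, the tonic is G and the mode is minor.

G minor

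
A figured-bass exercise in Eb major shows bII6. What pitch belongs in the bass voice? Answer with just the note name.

bII in Eb major has root Fb; the chord is Fb-Ab-Cb.
The figure 6 means first inversion — the third is in the bass.

Ab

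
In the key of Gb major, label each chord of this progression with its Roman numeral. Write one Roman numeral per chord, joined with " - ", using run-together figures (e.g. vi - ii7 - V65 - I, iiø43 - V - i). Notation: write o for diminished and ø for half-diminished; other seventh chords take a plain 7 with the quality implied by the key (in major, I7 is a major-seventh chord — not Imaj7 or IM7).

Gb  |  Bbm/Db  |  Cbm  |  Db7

Gb: root Gb is the tonic; major triad there is I.
Bbm/Db: root Bb is the mediant; minor triad there is iii6.
Cbm: Cb with this quality isn't in the key; it's iv, borrowed from the parallel minor.
Db7: dominant seventh chord on Db = scale degree 5 → V7.

I - iii6 - iv - V7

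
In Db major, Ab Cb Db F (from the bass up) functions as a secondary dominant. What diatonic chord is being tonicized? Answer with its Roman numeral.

IV

The chord is a dominant seventh chord on Db.
A dominant resolves down a perfect fifth: Db → Gb. In Db major, Gb is scale degree 4, i.e. IV.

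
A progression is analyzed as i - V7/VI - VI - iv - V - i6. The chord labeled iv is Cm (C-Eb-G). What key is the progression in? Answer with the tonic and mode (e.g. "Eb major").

The anchor chord is a minor triad on C, labeled iv.
Counting down 3 scale steps from C places the tonic on G; a minor triad on degree 4 is diatonic only in minor.

G minor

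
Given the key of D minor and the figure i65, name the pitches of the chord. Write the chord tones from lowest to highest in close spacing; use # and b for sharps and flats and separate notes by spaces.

F A C D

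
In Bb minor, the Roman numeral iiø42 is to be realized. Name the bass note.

Bb

iiø in Bb minor has root C; the chord is C-Eb-Gb-Bb.
The figure 42 means third inversion — the seventh is in the bass.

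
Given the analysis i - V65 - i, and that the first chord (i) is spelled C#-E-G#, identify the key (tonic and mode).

The chord C#m is a minor triad rooted on C#; its label is i.
If C# is scale degree 1 and the mode makes that degree carry a minor triad, the tonic is C# and the mode is minor.

C# minor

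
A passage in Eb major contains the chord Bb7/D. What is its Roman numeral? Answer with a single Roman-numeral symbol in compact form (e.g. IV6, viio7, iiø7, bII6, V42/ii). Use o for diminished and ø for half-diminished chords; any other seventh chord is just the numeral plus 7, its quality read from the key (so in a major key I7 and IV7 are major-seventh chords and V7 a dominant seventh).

V65

Stacked in thirds the chord is Bb-D-F-Ab: a dominant seventh chord on Bb.
Bb is scale degree 5 in Eb major, and a dominant seventh chord on that degree is written V7.
With D in the bass the chord is in first inversion, so the figured bass is 65.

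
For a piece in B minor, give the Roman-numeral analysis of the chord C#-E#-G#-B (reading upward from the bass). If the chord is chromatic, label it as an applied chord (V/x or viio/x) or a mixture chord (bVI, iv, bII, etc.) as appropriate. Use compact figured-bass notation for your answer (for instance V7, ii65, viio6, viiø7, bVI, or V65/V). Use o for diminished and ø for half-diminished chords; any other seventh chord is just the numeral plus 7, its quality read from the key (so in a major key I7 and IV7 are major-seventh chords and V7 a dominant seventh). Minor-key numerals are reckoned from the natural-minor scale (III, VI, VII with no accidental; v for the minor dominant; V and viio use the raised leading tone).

Stacked in thirds the chord is C#-E#-G#-B: a dominant seventh chord on C#.
C# is not a diatonic chord root with this quality in B minor, but it lies a perfect fifth above F# (V), so the chord functions as an applied dominant of V.

V7/V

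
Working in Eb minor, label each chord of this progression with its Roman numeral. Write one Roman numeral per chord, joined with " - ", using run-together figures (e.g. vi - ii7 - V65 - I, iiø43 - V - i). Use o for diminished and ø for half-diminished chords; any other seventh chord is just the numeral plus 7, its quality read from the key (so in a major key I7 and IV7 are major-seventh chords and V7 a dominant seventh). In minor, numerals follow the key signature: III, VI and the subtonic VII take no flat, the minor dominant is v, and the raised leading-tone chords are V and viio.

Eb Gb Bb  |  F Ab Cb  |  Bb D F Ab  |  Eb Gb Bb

i - iio - V7 - i

Eb-Gb-Bb has root Eb, degree 1 in Eb minor, so i.
F-Ab-Cb: root F is the supertonic; diminished triad there is iio.
Bb-D-F-Ab: dominant seventh chord on Bb = scale degree 5 → V7.
Eb-Gb-Bb has root Eb, degree 1 in Eb minor, so i.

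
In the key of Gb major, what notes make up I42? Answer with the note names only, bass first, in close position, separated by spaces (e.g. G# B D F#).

F Gb Bb Db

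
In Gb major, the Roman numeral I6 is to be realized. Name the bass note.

Bb

I in Gb major has root Gb; the chord is Gb-Bb-Db.
The figure 6 means first inversion — the third is in the bass.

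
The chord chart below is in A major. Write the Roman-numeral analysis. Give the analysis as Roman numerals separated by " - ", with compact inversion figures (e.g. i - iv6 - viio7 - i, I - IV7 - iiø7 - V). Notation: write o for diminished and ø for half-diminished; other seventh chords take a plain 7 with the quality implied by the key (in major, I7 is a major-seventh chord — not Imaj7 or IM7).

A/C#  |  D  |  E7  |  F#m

I6 - IV - V7 - vi

A/C#: major triad on A = scale degree 1 → I6.
D has root D, degree 4 in A major, so IV.
E7: dominant seventh chord on E = scale degree 5 → V7.
F#m has root F#, degree 6 in A major, so vi.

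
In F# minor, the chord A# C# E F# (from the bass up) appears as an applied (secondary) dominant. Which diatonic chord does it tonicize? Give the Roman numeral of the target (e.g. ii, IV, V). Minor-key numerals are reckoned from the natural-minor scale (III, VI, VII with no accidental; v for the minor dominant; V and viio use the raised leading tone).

iv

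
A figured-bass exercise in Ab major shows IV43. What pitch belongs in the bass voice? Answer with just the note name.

Ab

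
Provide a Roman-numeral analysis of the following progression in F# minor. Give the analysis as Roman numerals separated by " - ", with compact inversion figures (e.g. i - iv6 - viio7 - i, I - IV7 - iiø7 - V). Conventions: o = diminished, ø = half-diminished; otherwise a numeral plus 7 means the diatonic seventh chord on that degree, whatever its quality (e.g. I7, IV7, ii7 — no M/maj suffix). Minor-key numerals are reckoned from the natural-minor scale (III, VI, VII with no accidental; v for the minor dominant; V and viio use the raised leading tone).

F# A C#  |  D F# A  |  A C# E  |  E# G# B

i - VI - III - viio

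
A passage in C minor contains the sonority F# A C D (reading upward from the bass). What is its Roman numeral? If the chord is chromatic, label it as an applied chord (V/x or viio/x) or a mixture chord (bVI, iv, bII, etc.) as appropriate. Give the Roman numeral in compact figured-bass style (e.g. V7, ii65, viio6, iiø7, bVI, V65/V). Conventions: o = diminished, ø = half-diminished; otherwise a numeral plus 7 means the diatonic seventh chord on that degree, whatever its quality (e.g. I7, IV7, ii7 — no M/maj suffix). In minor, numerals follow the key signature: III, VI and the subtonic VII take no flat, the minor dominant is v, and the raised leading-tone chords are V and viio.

V65/V

The pitches D-F#-A-C form a dominant seventh chord rooted on D.
D is not a diatonic chord root with this quality in C minor, but it lies a perfect fifth above G (V), so the chord functions as an applied dominant of V.
With F# in the bass the chord is in first inversion, so the figured bass is 65.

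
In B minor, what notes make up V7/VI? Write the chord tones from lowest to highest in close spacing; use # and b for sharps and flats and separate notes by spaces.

D F# A C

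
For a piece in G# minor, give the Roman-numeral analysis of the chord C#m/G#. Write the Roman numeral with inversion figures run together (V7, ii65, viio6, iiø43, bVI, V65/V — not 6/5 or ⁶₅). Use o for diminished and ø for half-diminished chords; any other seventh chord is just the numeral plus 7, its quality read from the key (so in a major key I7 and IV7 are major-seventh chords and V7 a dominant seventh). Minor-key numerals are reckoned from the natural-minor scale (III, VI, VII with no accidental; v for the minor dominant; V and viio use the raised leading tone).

The pitches C#-E-G# form a minor triad rooted on C#.
In G# minor, C# is the subdominant; the diatonic minor triad there is iv.
With G# in the bass the chord is in second inversion, so the figured bass is 64.

iv64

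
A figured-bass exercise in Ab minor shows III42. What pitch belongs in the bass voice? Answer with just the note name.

Bb

III in Ab minor has root Cb; the chord is Cb-Eb-Gb-Bb.
The figure 42 means third inversion — the seventh is in the bass.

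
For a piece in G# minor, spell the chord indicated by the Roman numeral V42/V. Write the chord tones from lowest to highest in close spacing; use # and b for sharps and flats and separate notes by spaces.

G# A# C## E#

The slash means an applied dominant: we want the dominant of V. In G# minor, V is D# major, and its dominant is built on A#.
Building a dominant seventh chord on A# gives A#-C##-E#-G#.
With the 42 figure the chord is in third inversion; from the bass G# upward in close position it reads G#-A#-C##-E#.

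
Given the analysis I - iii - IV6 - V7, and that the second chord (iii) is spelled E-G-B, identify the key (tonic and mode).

C major

iii is given as E-G-B — a minor triad with root E.
Counting down 2 scale steps from E places the tonic on C; a minor triad on degree 3 is diatonic only in major.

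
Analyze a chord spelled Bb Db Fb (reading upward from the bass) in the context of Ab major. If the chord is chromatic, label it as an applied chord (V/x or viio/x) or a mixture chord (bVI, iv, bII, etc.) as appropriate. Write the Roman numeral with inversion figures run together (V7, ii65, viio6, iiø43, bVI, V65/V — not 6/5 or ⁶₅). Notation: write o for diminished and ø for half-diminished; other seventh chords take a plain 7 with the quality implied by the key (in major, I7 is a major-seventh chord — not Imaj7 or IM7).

Stacked in thirds the chord is Bb-Db-Fb: a diminished triad on Bb.
Bb is the second degree of Ab major. This is the diminished supertonic triad, borrowed from the parallel minor.

iio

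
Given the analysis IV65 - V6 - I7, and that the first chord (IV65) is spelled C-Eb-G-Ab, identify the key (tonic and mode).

Eb major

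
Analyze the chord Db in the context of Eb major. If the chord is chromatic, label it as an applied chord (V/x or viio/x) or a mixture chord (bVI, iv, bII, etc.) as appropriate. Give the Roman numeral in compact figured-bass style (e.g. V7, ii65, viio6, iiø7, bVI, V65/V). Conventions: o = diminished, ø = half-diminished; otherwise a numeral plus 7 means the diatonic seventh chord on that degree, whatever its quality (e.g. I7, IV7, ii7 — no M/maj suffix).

bVII

Stacked in thirds the chord is Db-F-Ab: a major triad on Db.
Db is the lowered seventh degree of Eb major (diatonic 7 would be D). This is a major triad on the lowered seventh degree (the subtonic), borrowed from the parallel minor.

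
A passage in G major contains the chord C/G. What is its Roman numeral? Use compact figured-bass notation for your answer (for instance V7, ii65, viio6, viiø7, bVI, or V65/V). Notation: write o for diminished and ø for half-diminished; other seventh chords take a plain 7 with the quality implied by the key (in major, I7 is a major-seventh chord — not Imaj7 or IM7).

IV64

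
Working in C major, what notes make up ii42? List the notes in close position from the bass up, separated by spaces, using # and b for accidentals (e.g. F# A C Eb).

C D F A

The numeral's case and figure indicate a minor seventh chord. In C major its root, the second degree, is D.
Stacking thirds from D gives D-F-A-C.
The figured bass 42 indicates third inversion, placing the seventh (C) in the bass: C-D-F-A.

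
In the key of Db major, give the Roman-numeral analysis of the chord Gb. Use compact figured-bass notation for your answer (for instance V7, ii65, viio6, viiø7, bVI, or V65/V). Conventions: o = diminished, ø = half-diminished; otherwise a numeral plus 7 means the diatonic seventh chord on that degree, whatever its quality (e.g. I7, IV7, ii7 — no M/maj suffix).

IV

The pitches Gb-Bb-Db form a major triad rooted on Gb.
Gb is scale degree 4 in Db major, and a major triad on that degree is written IV.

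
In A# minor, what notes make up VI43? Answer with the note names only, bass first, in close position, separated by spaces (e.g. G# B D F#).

C# E# F# A#

The numeral's case and figure indicate a major seventh chord. In A# minor its root, scale degree 6, is F#.
Stacking thirds from F# gives F#-A#-C#-E#.
The figured bass 43 indicates second inversion, placing the fifth (C#) in the bass: C#-E#-F#-A#.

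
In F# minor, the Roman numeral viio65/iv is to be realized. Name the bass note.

The applied chord viio65/iv is rooted on A#: A#-C#-E-G.
The figure 65 means first inversion — the third is in the bass.

C#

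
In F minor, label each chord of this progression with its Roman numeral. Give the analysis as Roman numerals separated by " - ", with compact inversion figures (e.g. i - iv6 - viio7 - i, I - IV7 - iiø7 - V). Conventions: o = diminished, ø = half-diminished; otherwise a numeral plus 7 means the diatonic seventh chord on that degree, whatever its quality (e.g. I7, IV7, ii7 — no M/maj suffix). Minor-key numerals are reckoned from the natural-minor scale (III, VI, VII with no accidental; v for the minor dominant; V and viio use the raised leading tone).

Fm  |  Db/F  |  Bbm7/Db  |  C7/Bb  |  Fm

i - VI6 - iv65 - V42 - i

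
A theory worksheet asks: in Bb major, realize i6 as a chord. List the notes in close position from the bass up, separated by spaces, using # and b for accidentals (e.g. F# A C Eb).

i6 is the minor tonic, borrowed from the parallel minor. In Bb major that root is Bb.
So the chord is Bb-Db-F, a minor triad.
The figured bass 6 indicates first inversion, placing the third (Db) in the bass: Db-F-Bb.

Db F Bb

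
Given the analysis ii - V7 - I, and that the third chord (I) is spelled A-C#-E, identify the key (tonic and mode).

I is given as A-C#-E — a major triad with root A.
If A is scale degree 1 and the mode makes that degree carry a major triad, the tonic is A and the mode is major.

A major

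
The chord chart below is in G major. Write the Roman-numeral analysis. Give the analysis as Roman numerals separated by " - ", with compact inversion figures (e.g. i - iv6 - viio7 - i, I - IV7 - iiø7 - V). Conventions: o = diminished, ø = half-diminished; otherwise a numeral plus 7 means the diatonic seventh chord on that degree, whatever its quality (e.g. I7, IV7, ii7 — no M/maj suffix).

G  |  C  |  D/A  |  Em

I - IV - V64 - vi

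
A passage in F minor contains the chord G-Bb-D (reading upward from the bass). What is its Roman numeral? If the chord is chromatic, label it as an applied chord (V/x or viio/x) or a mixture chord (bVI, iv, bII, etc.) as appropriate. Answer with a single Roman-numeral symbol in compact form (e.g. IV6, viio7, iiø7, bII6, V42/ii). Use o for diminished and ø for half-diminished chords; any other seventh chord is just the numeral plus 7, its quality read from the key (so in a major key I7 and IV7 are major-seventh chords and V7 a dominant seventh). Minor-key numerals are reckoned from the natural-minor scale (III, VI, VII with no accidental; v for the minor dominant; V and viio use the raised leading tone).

ii

Stacked in thirds the chord is G-Bb-D: a minor triad on G.
G is the second degree of F minor. This is the minor supertonic, borrowed from the parallel major (the Dorian ii).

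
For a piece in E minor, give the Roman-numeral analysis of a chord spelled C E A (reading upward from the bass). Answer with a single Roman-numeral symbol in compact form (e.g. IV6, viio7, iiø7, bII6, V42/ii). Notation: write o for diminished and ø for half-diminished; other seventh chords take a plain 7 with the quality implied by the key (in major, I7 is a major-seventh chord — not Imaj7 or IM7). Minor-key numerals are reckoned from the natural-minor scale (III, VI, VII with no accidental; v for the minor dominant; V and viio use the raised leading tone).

Stacked in thirds the chord is A-C-E: a minor triad on A.
In E minor, A is the subdominant; the diatonic minor triad there is iv.
With C in the bass the chord is in first inversion, so the figured bass is 6.

iv6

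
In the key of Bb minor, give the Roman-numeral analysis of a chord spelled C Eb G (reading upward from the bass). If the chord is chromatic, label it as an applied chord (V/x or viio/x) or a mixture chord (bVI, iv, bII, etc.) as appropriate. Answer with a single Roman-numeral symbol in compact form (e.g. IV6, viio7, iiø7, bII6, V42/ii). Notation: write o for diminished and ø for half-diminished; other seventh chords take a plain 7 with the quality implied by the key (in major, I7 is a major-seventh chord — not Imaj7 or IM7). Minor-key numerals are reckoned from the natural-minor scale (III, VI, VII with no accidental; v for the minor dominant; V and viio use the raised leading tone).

ii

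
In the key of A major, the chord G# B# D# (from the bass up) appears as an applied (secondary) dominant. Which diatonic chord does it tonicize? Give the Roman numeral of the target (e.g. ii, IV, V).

The chord is a major triad on G#.
A dominant resolves down a perfect fifth: G# → C#. In A major, C# is scale degree 3, i.e. iii.

iii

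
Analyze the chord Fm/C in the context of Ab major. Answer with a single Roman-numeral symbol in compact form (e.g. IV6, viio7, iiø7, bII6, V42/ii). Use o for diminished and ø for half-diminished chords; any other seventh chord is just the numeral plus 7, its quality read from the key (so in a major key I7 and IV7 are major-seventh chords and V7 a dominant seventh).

vi64

The pitches F-Ab-C form a minor triad rooted on F.
F is scale degree 6 in Ab major, and a minor triad on that degree is written vi.
With C in the bass the chord is in second inversion, so the figured bass is 64.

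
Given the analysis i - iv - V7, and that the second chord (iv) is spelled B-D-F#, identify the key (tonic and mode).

The chord Bm is a minor triad rooted on B; its label is iv.
iv on B implies B is the subdominant; that puts the tonic at F#, and the lowercase numeral fits minor mode.

F# minor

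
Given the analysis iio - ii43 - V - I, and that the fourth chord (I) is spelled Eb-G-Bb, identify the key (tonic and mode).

Eb major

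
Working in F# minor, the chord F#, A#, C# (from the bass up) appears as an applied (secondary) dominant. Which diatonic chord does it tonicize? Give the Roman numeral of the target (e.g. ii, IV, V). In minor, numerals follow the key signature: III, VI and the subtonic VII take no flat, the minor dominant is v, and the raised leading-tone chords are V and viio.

iv

The chord is a major triad on F#.
A dominant resolves down a perfect fifth: F# → B. In F# minor, B is scale degree 4, i.e. iv.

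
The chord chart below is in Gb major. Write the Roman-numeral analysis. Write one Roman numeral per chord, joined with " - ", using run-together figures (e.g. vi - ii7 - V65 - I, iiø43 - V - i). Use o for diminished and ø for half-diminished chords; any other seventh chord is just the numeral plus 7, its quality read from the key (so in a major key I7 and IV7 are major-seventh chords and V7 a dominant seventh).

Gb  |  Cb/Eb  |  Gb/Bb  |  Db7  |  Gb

I - IV6 - I6 - V7 - I

Gb has root Gb, degree 1 in Gb major, so I.
Cb/Eb: major triad on Cb = scale degree 4 → IV6.
Gb/Bb has root Gb, degree 1 in Gb major, so I6.
Db7 has root Db, degree 5 in Gb major, so V7.
Gb: major triad on Gb = scale degree 1 → I.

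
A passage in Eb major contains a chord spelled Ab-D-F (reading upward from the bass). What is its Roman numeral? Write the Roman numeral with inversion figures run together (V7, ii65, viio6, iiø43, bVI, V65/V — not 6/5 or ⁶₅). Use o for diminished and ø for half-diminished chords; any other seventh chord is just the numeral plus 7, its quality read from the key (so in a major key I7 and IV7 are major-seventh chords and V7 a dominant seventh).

viio64

The pitches D-F-Ab form a diminished triad rooted on D.
In Eb major, D is the leading tone; the diatonic diminished triad there is viio.
With Ab in the bass the chord is in second inversion, so the figured bass is 64.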